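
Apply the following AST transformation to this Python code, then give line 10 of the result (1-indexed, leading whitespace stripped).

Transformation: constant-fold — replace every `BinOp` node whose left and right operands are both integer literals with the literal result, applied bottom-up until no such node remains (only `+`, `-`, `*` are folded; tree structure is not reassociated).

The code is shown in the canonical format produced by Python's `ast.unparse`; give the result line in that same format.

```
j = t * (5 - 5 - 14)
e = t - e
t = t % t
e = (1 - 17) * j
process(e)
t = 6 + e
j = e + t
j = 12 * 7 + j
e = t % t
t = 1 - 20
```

Transformed code:
j = t * -14
e = t - e
t = t % t
e = -16 * j
process(e)
t = 6 + e
j = e + t
j = 84 + j
e = t % t
t = -19

t = -19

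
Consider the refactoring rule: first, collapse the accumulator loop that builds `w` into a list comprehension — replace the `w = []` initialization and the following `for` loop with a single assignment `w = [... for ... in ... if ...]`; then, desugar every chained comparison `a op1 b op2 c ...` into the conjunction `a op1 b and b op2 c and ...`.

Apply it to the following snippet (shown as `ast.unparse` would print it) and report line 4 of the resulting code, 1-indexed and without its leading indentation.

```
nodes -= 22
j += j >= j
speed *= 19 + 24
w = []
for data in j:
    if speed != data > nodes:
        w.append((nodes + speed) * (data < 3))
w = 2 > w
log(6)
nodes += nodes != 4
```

Transformed code:
nodes -= 22
j += j >= j
speed *= 19 + 24
w = [(nodes + speed) * (data < 3) for data in j if speed != data and data > nodes]
w = 2 > w
log(6)
nodes += nodes != 4

w = [(nodes + speed) * (data < 3) for data in j if speed != data and data > nodes]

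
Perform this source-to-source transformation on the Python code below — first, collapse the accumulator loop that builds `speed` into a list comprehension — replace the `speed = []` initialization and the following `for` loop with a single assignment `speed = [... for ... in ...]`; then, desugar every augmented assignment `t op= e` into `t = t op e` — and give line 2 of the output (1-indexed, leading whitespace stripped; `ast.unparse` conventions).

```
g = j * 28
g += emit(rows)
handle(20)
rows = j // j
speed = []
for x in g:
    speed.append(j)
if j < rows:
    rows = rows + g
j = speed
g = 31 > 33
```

g = g + emit(rows)

Transformed code:
g = j * 28
g = g + emit(rows)
handle(20)
rows = j // j
speed = [j for x in g]
if j < rows:
    rows = rows + g
j = speed
g = 31 > 33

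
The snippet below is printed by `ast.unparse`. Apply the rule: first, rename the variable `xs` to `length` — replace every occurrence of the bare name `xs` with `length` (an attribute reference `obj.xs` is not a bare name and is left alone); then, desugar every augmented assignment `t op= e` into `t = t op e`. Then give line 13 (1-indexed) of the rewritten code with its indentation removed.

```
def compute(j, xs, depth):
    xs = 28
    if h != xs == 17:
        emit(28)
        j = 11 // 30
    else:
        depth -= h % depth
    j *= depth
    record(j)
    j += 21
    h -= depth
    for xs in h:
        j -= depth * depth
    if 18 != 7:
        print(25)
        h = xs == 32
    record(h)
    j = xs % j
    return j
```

Transformed code:
def compute(j, length, depth):
    length = 28
    if h != length == 17:
        emit(28)
        j = 11 // 30
    else:
        depth = depth - h % depth
    j = j * depth
    record(j)
    j = j + 21
    h = h - depth
    for length in h:
        j = j - depth * depth
    if 18 != 7:
        print(25)
        h = length == 32
    record(h)
    j = length % j
    return j

j = j - depth * depth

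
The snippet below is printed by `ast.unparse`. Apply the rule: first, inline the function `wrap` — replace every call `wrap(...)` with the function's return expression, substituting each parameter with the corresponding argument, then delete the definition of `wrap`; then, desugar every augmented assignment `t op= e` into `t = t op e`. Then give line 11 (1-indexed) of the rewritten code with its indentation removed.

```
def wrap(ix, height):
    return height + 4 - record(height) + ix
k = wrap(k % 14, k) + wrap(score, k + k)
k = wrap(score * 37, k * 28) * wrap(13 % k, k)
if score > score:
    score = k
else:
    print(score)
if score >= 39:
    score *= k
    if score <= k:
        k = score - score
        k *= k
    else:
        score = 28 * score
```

k = k * k

Transformed code:
k = k + 4 - record(k) + k % 14 + (k + k + 4 - record(k + k) + score)
k = (k * 28 + 4 - record(k * 28) + score * 37) * (k + 4 - record(k) + 13 % k)
if score > score:
    score = k
else:
    print(score)
if score >= 39:
    score = score * k
    if score <= k:
        k = score - score
        k = k * k
    else:
        score = 28 * score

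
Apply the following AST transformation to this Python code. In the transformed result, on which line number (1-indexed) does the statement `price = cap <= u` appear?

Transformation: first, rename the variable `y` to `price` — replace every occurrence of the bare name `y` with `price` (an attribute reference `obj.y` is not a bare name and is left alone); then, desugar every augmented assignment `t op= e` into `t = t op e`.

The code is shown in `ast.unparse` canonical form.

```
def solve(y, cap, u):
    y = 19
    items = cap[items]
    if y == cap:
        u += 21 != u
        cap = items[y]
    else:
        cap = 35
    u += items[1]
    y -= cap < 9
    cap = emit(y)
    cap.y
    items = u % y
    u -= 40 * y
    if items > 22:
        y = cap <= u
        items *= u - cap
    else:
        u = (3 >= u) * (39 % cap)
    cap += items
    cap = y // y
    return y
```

Transformed code:
def solve(price, cap, u):
    price = 19
    items = cap[items]
    if price == cap:
        u = u + (21 != u)
        cap = items[price]
    else:
        cap = 35
    u = u + items[1]
    price = price - (cap < 9)
    cap = emit(price)
    cap.y
    items = u % price
    u = u - 40 * price
    if items > 22:
        price = cap <= u
        items = items * (u - cap)
    else:
        u = (3 >= u) * (39 % cap)
    cap = cap + items
    cap = price // price
    return price

16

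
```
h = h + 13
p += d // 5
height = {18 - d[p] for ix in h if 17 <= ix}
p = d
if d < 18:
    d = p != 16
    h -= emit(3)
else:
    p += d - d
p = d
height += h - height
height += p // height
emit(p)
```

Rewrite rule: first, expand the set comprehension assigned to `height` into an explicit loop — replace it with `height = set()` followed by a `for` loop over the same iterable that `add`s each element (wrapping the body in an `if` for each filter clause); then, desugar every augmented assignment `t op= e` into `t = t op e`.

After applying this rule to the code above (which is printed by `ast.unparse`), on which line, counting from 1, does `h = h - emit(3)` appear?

Transformed code:
h = h + 13
p = p + d // 5
height = set()
for ix in h:
    if 17 <= ix:
        height.add(18 - d[p])
p = d
if d < 18:
    d = p != 16
    h = h - emit(3)
else:
    p = p + (d - d)
p = d
height = height + (h - height)
height = height + p // height
emit(p)

10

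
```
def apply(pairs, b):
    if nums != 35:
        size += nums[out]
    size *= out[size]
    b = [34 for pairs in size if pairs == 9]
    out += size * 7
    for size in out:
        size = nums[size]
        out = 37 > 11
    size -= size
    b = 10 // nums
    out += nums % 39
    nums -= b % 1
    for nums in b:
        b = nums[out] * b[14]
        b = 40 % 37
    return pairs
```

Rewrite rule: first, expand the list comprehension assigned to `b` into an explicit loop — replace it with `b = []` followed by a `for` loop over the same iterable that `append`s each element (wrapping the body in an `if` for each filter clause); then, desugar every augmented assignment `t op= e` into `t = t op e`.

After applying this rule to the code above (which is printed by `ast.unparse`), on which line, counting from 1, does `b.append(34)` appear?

8

Transformed code:
def apply(pairs, b):
    if nums != 35:
        size = size + nums[out]
    size = size * out[size]
    b = []
    for pairs in size:
        if pairs == 9:
            b.append(34)
    out = out + size * 7
    for size in out:
        size = nums[size]
        out = 37 > 11
    size = size - size
    b = 10 // nums
    out = out + nums % 39
    nums = nums - b % 1
    for nums in b:
        b = nums[out] * b[14]
        b = 40 % 37
    return pairs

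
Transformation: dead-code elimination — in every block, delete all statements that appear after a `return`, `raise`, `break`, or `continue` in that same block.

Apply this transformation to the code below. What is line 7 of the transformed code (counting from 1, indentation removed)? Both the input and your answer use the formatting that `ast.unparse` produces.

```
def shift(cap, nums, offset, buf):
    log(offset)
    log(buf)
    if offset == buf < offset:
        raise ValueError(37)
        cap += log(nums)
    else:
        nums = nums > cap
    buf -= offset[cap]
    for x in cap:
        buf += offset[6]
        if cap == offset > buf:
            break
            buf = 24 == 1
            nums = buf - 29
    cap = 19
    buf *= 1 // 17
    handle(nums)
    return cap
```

Transformed code:
def shift(cap, nums, offset, buf):
    log(offset)
    log(buf)
    if offset == buf < offset:
        raise ValueError(37)
    else:
        nums = nums > cap
    buf -= offset[cap]
    for x in cap:
        buf += offset[6]
        if cap == offset > buf:
            break
    cap = 19
    buf *= 1 // 17
    handle(nums)
    return cap

nums = nums > cap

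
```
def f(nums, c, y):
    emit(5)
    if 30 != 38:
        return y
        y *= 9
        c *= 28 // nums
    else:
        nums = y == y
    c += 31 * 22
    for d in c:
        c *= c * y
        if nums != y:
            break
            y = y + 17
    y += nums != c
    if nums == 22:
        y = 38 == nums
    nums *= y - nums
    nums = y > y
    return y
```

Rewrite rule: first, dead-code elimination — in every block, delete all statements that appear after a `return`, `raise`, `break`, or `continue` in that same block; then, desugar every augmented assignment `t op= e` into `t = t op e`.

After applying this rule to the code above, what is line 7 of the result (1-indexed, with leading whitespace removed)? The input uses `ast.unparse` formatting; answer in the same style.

c = c + 31 * 22

Transformed code:
def f(nums, c, y):
    emit(5)
    if 30 != 38:
        return y
    else:
        nums = y == y
    c = c + 31 * 22
    for d in c:
        c = c * (c * y)
        if nums != y:
            break
    y = y + (nums != c)
    if nums == 22:
        y = 38 == nums
    nums = nums * (y - nums)
    nums = y > y
    return y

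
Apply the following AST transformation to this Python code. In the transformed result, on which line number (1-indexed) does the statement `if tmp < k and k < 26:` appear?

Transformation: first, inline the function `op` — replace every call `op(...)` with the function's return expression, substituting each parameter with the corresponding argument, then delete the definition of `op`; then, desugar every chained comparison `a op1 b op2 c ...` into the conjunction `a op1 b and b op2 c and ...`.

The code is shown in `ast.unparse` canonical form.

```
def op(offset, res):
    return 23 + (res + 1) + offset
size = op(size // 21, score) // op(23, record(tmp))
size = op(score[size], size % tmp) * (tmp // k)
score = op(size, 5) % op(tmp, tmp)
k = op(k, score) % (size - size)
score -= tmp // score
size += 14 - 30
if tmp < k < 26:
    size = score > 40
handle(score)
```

Transformed code:
size = (23 + (score + 1) + size // 21) // (23 + (record(tmp) + 1) + 23)
size = (23 + (size % tmp + 1) + score[size]) * (tmp // k)
score = (23 + (5 + 1) + size) % (23 + (tmp + 1) + tmp)
k = (23 + (score + 1) + k) % (size - size)
score -= tmp // score
size += 14 - 30
if tmp < k and k < 26:
    size = score > 40
handle(score)

7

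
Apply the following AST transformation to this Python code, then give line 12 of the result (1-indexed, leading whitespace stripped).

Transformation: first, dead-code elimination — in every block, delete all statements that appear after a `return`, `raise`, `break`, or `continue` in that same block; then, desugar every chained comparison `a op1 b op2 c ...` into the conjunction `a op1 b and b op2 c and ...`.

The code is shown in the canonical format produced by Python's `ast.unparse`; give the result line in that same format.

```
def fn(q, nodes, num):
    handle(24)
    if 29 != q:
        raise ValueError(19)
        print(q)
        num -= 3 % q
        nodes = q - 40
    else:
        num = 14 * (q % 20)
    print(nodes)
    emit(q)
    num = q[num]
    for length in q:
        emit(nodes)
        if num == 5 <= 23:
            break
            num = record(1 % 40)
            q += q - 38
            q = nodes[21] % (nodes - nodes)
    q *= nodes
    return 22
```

Transformed code:
def fn(q, nodes, num):
    handle(24)
    if 29 != q:
        raise ValueError(19)
    else:
        num = 14 * (q % 20)
    print(nodes)
    emit(q)
    num = q[num]
    for length in q:
        emit(nodes)
        if num == 5 and 5 <= 23:
            break
    q *= nodes
    return 22

if num == 5 and 5 <= 23:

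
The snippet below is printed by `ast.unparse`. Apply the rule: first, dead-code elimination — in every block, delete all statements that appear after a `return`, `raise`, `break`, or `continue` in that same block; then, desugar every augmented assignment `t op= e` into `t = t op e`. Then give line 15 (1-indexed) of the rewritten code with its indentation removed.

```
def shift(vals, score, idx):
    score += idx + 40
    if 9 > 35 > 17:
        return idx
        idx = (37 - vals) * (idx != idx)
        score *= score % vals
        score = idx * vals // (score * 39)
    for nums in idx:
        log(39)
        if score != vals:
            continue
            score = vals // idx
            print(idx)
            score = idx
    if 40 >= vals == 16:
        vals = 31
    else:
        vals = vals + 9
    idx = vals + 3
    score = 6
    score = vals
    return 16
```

Transformed code:
def shift(vals, score, idx):
    score = score + (idx + 40)
    if 9 > 35 > 17:
        return idx
    for nums in idx:
        log(39)
        if score != vals:
            continue
    if 40 >= vals == 16:
        vals = 31
    else:
        vals = vals + 9
    idx = vals + 3
    score = 6
    score = vals
    return 16

score = vals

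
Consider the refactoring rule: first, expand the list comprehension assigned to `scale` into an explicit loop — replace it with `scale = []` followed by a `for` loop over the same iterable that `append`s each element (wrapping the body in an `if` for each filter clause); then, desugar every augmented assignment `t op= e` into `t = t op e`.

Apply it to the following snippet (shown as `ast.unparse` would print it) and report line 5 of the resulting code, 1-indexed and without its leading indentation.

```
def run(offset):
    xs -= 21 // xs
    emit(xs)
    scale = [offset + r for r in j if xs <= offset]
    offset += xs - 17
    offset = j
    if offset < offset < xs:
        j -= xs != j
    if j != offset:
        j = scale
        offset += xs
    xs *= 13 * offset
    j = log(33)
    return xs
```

Transformed code:
def run(offset):
    xs = xs - 21 // xs
    emit(xs)
    scale = []
    for r in j:
        if xs <= offset:
            scale.append(offset + r)
    offset = offset + (xs - 17)
    offset = j
    if offset < offset < xs:
        j = j - (xs != j)
    if j != offset:
        j = scale
        offset = offset + xs
    xs = xs * (13 * offset)
    j = log(33)
    return xs

for r in j:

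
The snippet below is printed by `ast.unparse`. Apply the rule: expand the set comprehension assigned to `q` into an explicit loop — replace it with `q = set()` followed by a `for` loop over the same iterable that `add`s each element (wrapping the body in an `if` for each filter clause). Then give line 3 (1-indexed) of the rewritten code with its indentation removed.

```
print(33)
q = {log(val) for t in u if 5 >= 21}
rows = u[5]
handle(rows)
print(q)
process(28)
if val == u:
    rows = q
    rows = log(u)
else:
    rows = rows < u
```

Transformed code:
print(33)
q = set()
for t in u:
    if 5 >= 21:
        q.add(log(val))
rows = u[5]
handle(rows)
print(q)
process(28)
if val == u:
    rows = q
    rows = log(u)
else:
    rows = rows < u

for t in u:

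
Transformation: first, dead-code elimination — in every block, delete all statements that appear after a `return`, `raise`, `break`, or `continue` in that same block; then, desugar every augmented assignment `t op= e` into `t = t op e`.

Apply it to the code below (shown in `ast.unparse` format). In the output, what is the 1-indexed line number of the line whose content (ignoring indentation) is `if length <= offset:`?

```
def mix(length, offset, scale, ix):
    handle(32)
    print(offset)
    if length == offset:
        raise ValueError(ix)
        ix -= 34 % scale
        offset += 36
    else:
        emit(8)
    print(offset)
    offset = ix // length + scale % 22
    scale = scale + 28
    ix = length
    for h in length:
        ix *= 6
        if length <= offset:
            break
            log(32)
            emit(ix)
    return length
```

14

Transformed code:
def mix(length, offset, scale, ix):
    handle(32)
    print(offset)
    if length == offset:
        raise ValueError(ix)
    else:
        emit(8)
    print(offset)
    offset = ix // length + scale % 22
    scale = scale + 28
    ix = length
    for h in length:
        ix = ix * 6
        if length <= offset:
            break
    return length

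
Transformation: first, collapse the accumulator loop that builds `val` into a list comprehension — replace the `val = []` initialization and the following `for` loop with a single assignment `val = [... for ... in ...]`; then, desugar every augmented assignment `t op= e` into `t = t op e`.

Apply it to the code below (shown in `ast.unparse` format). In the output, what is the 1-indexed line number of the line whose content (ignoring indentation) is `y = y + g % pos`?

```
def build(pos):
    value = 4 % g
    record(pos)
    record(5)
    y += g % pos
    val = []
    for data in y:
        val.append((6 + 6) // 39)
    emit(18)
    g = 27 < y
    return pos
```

Transformed code:
def build(pos):
    value = 4 % g
    record(pos)
    record(5)
    y = y + g % pos
    val = [(6 + 6) // 39 for data in y]
    emit(18)
    g = 27 < y
    return pos

5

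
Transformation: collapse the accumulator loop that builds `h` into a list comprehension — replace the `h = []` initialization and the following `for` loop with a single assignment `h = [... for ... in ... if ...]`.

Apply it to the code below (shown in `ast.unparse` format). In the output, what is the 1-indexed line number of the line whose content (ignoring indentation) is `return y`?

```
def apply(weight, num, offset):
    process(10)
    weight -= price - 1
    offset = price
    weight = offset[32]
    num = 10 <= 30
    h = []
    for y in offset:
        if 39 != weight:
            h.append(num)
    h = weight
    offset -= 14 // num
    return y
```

Transformed code:
def apply(weight, num, offset):
    process(10)
    weight -= price - 1
    offset = price
    weight = offset[32]
    num = 10 <= 30
    h = [num for y in offset if 39 != weight]
    h = weight
    offset -= 14 // num
    return y

10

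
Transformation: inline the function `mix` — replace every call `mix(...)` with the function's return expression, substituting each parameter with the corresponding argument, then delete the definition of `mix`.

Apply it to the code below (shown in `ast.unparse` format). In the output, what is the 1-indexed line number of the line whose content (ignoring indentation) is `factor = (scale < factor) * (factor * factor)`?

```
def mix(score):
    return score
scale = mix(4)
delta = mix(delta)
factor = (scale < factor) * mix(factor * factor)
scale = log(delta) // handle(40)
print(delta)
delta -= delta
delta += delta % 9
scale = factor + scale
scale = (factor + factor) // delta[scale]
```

Transformed code:
scale = 4
delta = delta
factor = (scale < factor) * (factor * factor)
scale = log(delta) // handle(40)
print(delta)
delta -= delta
delta += delta % 9
scale = factor + scale
scale = (factor + factor) // delta[scale]

3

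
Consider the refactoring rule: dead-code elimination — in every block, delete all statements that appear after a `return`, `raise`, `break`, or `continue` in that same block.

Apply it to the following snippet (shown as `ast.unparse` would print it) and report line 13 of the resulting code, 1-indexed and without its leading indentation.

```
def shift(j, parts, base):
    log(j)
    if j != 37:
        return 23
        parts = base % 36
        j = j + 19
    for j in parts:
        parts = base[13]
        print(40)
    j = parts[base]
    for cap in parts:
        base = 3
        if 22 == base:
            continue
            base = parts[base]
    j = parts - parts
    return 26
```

Transformed code:
def shift(j, parts, base):
    log(j)
    if j != 37:
        return 23
    for j in parts:
        parts = base[13]
        print(40)
    j = parts[base]
    for cap in parts:
        base = 3
        if 22 == base:
            continue
    j = parts - parts
    return 26

j = parts - parts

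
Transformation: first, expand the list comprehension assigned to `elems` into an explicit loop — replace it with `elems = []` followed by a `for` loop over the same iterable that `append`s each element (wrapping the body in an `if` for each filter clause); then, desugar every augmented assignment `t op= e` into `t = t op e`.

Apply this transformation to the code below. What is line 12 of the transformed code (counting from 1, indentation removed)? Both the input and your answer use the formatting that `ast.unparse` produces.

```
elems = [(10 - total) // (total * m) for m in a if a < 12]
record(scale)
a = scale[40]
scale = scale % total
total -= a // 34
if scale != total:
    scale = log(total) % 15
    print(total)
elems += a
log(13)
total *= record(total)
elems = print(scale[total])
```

Transformed code:
elems = []
for m in a:
    if a < 12:
        elems.append((10 - total) // (total * m))
record(scale)
a = scale[40]
scale = scale % total
total = total - a // 34
if scale != total:
    scale = log(total) % 15
    print(total)
elems = elems + a
log(13)
total = total * record(total)
elems = print(scale[total])

elems = elems + a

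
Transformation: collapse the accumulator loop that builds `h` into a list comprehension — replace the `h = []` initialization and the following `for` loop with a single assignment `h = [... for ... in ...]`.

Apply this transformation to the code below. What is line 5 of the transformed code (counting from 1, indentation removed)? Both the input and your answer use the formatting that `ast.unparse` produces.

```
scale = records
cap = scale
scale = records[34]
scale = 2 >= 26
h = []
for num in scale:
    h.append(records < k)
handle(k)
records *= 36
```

h = [records < k for num in scale]

Transformed code:
scale = records
cap = scale
scale = records[34]
scale = 2 >= 26
h = [records < k for num in scale]
handle(k)
records *= 36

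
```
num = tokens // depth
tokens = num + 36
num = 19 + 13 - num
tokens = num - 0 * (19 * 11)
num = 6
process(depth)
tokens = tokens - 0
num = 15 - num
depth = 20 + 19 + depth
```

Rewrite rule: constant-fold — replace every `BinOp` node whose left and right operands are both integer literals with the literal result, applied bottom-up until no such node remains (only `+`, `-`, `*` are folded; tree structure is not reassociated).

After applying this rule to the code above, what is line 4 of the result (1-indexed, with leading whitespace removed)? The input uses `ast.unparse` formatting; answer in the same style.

tokens = num - 0

Transformed code:
num = tokens // depth
tokens = num + 36
num = 32 - num
tokens = num - 0
num = 6
process(depth)
tokens = tokens - 0
num = 15 - num
depth = 39 + depth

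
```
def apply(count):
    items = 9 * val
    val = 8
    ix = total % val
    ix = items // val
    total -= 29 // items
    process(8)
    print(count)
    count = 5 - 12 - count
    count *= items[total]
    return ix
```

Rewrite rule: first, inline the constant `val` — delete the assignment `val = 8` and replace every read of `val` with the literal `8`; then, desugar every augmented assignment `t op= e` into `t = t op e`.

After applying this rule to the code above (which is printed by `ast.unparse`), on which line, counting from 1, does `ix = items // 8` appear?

4

Transformed code:
def apply(count):
    items = 9 * 8
    ix = total % 8
    ix = items // 8
    total = total - 29 // items
    process(8)
    print(count)
    count = 5 - 12 - count
    count = count * items[total]
    return ix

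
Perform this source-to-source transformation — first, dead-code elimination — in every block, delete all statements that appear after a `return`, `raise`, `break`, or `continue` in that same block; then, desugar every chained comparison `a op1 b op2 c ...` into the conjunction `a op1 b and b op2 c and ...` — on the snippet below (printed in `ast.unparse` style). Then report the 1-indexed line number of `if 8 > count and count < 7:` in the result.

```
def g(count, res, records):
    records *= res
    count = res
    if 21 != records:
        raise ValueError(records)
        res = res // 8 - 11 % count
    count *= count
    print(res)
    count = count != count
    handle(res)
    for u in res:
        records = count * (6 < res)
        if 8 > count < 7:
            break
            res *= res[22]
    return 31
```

12

Transformed code:
def g(count, res, records):
    records *= res
    count = res
    if 21 != records:
        raise ValueError(records)
    count *= count
    print(res)
    count = count != count
    handle(res)
    for u in res:
        records = count * (6 < res)
        if 8 > count and count < 7:
            break
    return 31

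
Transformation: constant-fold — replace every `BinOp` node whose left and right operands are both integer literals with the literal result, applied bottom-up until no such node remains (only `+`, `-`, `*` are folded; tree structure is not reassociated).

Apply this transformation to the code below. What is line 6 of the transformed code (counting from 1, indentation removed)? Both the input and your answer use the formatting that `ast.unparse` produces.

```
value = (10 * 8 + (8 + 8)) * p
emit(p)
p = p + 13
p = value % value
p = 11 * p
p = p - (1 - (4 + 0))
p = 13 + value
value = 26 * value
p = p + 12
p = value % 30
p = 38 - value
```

Transformed code:
value = 96 * p
emit(p)
p = p + 13
p = value % value
p = 11 * p
p = p - -3
p = 13 + value
value = 26 * value
p = p + 12
p = value % 30
p = 38 - value

p = p - -3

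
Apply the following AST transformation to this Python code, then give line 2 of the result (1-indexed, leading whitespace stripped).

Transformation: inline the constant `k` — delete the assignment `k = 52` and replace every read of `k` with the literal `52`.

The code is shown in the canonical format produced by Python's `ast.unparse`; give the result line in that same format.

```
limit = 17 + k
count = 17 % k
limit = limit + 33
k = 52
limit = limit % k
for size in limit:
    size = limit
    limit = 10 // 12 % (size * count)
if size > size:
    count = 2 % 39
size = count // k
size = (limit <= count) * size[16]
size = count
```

Transformed code:
limit = 17 + 52
count = 17 % 52
limit = limit + 33
limit = limit % 52
for size in limit:
    size = limit
    limit = 10 // 12 % (size * count)
if size > size:
    count = 2 % 39
size = count // 52
size = (limit <= count) * size[16]
size = count

count = 17 % 52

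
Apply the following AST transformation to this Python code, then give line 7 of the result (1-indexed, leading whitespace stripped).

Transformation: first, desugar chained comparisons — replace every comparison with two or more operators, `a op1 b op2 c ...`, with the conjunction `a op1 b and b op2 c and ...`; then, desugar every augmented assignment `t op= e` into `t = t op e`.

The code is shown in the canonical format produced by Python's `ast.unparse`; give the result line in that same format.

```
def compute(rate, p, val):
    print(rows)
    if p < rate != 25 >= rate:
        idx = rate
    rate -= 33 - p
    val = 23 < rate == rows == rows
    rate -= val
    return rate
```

Transformed code:
def compute(rate, p, val):
    print(rows)
    if p < rate and rate != 25 and (25 >= rate):
        idx = rate
    rate = rate - (33 - p)
    val = 23 < rate and rate == rows and (rows == rows)
    rate = rate - val
    return rate

rate = rate - val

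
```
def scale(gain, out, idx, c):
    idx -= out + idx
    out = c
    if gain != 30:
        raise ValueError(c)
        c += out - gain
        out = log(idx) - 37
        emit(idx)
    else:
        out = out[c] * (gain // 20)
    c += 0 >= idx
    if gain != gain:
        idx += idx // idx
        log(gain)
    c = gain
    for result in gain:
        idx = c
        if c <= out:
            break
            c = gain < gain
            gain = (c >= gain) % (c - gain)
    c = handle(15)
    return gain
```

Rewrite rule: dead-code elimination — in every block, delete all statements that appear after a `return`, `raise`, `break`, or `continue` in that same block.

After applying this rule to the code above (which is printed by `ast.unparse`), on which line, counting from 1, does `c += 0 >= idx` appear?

8

Transformed code:
def scale(gain, out, idx, c):
    idx -= out + idx
    out = c
    if gain != 30:
        raise ValueError(c)
    else:
        out = out[c] * (gain // 20)
    c += 0 >= idx
    if gain != gain:
        idx += idx // idx
        log(gain)
    c = gain
    for result in gain:
        idx = c
        if c <= out:
            break
    c = handle(15)
    return gain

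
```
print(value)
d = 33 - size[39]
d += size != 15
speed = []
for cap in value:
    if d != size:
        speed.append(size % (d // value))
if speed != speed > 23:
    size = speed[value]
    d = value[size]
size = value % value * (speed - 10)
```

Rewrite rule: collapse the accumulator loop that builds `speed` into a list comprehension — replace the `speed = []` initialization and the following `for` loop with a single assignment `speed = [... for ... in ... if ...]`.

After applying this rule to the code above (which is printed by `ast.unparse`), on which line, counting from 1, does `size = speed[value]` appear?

6

Transformed code:
print(value)
d = 33 - size[39]
d += size != 15
speed = [size % (d // value) for cap in value if d != size]
if speed != speed > 23:
    size = speed[value]
    d = value[size]
size = value % value * (speed - 10)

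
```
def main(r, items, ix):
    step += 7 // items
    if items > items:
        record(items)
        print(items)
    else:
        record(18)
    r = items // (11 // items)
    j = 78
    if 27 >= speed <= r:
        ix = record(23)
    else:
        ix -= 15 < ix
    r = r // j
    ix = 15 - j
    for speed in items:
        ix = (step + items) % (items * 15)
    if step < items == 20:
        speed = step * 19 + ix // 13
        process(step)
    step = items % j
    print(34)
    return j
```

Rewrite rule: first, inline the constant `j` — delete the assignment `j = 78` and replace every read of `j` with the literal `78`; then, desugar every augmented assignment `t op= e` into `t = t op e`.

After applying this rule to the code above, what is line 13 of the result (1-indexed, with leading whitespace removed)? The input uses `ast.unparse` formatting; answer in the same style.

r = r // 78

Transformed code:
def main(r, items, ix):
    step = step + 7 // items
    if items > items:
        record(items)
        print(items)
    else:
        record(18)
    r = items // (11 // items)
    if 27 >= speed <= r:
        ix = record(23)
    else:
        ix = ix - (15 < ix)
    r = r // 78
    ix = 15 - 78
    for speed in items:
        ix = (step + items) % (items * 15)
    if step < items == 20:
        speed = step * 19 + ix // 13
        process(step)
    step = items % 78
    print(34)
    return 78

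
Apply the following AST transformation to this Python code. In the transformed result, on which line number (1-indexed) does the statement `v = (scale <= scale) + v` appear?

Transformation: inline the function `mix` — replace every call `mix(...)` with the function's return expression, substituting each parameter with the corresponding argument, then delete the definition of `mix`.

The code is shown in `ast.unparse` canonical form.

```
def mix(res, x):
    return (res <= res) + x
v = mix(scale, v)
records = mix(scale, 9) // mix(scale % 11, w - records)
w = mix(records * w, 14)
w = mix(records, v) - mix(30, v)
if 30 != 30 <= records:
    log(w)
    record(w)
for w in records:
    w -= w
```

Transformed code:
v = (scale <= scale) + v
records = ((scale <= scale) + 9) // ((scale % 11 <= scale % 11) + (w - records))
w = (records * w <= records * w) + 14
w = (records <= records) + v - ((30 <= 30) + v)
if 30 != 30 <= records:
    log(w)
    record(w)
for w in records:
    w -= w

1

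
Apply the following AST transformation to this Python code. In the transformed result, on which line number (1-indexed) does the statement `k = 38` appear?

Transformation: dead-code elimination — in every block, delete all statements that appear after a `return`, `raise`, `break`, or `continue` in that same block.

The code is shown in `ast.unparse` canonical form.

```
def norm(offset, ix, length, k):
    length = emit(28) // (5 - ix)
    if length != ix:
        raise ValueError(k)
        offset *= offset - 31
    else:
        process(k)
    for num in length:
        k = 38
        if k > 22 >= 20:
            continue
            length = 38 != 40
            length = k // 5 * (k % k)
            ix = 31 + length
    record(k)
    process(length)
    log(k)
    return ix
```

Transformed code:
def norm(offset, ix, length, k):
    length = emit(28) // (5 - ix)
    if length != ix:
        raise ValueError(k)
    else:
        process(k)
    for num in length:
        k = 38
        if k > 22 >= 20:
            continue
    record(k)
    process(length)
    log(k)
    return ix

8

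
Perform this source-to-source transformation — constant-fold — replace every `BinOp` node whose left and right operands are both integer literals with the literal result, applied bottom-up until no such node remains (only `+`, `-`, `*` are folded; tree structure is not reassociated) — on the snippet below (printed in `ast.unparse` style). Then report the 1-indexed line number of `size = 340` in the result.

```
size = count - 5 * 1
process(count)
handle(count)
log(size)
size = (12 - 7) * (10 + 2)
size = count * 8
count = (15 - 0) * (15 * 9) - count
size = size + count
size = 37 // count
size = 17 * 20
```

Transformed code:
size = count - 5
process(count)
handle(count)
log(size)
size = 60
size = count * 8
count = 2025 - count
size = size + count
size = 37 // count
size = 340

10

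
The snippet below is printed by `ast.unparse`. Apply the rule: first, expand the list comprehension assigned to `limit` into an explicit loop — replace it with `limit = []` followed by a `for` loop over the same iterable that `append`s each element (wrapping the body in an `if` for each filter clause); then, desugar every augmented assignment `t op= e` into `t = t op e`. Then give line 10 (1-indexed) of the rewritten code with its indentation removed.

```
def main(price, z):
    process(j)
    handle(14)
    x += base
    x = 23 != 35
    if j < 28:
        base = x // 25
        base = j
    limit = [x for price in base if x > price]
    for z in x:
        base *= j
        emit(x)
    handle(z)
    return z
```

Transformed code:
def main(price, z):
    process(j)
    handle(14)
    x = x + base
    x = 23 != 35
    if j < 28:
        base = x // 25
        base = j
    limit = []
    for price in base:
        if x > price:
            limit.append(x)
    for z in x:
        base = base * j
        emit(x)
    handle(z)
    return z

for price in base:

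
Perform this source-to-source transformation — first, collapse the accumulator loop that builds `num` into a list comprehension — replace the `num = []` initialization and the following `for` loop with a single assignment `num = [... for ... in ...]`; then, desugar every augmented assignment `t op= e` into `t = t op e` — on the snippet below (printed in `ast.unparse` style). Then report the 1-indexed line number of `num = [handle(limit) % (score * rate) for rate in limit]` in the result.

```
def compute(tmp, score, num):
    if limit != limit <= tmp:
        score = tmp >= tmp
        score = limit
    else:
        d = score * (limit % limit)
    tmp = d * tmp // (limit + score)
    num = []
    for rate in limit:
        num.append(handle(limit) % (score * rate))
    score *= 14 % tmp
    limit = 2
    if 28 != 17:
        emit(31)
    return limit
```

8

Transformed code:
def compute(tmp, score, num):
    if limit != limit <= tmp:
        score = tmp >= tmp
        score = limit
    else:
        d = score * (limit % limit)
    tmp = d * tmp // (limit + score)
    num = [handle(limit) % (score * rate) for rate in limit]
    score = score * (14 % tmp)
    limit = 2
    if 28 != 17:
        emit(31)
    return limit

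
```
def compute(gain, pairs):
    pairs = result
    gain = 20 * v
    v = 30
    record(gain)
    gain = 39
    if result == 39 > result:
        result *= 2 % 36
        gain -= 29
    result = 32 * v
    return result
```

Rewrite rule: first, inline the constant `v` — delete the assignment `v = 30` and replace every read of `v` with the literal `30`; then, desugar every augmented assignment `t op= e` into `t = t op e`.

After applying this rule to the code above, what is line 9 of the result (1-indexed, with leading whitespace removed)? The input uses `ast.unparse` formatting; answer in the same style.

Transformed code:
def compute(gain, pairs):
    pairs = result
    gain = 20 * 30
    record(gain)
    gain = 39
    if result == 39 > result:
        result = result * (2 % 36)
        gain = gain - 29
    result = 32 * 30
    return result

result = 32 * 30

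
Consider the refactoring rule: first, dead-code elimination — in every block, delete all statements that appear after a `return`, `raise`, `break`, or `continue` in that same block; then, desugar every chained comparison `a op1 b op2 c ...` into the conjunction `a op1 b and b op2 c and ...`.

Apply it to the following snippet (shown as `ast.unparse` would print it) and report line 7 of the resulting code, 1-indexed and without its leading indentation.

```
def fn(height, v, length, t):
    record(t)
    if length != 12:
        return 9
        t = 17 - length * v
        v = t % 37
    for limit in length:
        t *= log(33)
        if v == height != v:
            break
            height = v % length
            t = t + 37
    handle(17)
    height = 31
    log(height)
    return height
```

Transformed code:
def fn(height, v, length, t):
    record(t)
    if length != 12:
        return 9
    for limit in length:
        t *= log(33)
        if v == height and height != v:
            break
    handle(17)
    height = 31
    log(height)
    return height

if v == height and height != v:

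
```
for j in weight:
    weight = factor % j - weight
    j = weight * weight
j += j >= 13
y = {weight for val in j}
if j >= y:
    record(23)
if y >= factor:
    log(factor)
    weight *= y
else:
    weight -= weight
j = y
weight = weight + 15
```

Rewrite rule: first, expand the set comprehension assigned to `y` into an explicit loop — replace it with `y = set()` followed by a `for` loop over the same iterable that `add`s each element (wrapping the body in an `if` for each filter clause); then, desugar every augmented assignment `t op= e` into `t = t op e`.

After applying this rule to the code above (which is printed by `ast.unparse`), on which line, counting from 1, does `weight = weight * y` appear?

Transformed code:
for j in weight:
    weight = factor % j - weight
    j = weight * weight
j = j + (j >= 13)
y = set()
for val in j:
    y.add(weight)
if j >= y:
    record(23)
if y >= factor:
    log(factor)
    weight = weight * y
else:
    weight = weight - weight
j = y
weight = weight + 15

12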